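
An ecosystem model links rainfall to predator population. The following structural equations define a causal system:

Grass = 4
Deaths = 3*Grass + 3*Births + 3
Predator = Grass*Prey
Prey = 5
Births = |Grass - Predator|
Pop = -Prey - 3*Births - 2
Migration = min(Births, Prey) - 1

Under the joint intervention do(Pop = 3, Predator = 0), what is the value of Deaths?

27

Under do(Pop = 3, Predator = 0), each intervened variable's structural equation is replaced by its fixed value.
Births = |Grass - Predator|  [with Grass=4, Predator=0]  = 4
Deaths = 3*Grass + 3*Births + 3  [with Grass=4, Births=4]  = 27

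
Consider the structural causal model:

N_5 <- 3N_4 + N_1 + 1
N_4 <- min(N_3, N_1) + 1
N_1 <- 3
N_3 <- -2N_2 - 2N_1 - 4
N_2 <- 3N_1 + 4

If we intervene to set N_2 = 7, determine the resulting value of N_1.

Under do(N_2=7), the mechanism N_2 <- 3N_1 + 4 is discarded; N_2 is fixed at 7.
N_1 is not downstream of the intervention, so its value is determined by the original equations.

3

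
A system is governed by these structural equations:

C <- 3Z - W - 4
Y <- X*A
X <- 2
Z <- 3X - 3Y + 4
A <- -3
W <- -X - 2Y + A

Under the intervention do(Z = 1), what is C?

Under do(Z=1), the mechanism Z <- 3X - 3Y + 4 is discarded; Z is fixed at 1.
Y = X*A  [with X=2, A=-3]  = -6
W = -X - 2Y + A  [with X=2, Y=-6, A=-3]  = 7
C = 3Z - W - 4  [with Z=1, W=7]  = -8

-8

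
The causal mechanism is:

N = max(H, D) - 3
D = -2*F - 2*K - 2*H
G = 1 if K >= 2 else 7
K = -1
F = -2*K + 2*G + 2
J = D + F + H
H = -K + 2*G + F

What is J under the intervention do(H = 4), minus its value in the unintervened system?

29

The intervention breaks the incoming arrows to H: H = -K + 2*G + F no longer applies, and H = 4.
G = 1 if K >= 2 else 7  [with K=-1]  = 7
F = -2*K + 2*G + 2  [with K=-1, G=7]  = 18
D = -2*F - 2*K - 2*H  [with F=18, K=-1, H=4]  = -42
J = D + F + H  [with D=-42, F=18, H=4]  = -20
Without intervention: G = 1 if K >= 2 else 7  [with K=-1]  = 7; F = -2*K + 2*G + 2  [with K=-1, G=7]  = 18; H = -K + 2*G + F  [with K=-1, G=7, F=18]  = 33; D = -2*F - 2*K - 2*H  [with F=18, K=-1, H=33]  = -100; J = D + F + H  [with D=-100, F=18, H=33]  = -49.
Change = -20 − (-49) = 29.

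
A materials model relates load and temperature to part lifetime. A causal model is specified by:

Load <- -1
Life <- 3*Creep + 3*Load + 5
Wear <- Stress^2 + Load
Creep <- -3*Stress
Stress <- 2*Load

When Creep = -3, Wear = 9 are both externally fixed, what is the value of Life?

-7

Setting Creep = -3, Wear = 9 by intervention discards those variables' equations.
Life = 3*Creep + 3*Load + 5  [with Creep=-3, Load=-1]  = -7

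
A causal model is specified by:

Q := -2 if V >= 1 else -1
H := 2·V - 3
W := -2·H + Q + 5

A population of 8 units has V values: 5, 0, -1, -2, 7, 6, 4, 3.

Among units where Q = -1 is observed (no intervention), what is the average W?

Observing Q=-1 restricts to units where Q's equation naturally yields -1: V ∈ {0, -1, -2}. In that subpopulation W = 10, 14, 18, mean 14.

14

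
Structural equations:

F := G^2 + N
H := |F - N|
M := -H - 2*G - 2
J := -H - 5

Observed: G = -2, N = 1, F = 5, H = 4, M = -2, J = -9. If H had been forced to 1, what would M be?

Intervening sets H = 1 and removes its equation (H := |F - N|).
M = -H - 2*G - 2  [with H=1, G=-2]  = 1

1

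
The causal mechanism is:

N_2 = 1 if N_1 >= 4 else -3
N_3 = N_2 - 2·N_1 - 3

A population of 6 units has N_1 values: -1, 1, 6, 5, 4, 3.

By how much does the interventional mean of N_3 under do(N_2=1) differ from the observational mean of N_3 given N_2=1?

Under do(N_2=1), N_2's equation is replaced by N_2=1 for every unit. Per-unit N_3: 0, -4, -14, -12, -10, -8. Mean = -8.
E[N_3|N_2=1] averages over only the 3 units with N_2=1 (N_1 = 6, 5, 4): N_3 = -14, -12, -10, mean -12.
Difference = -8 − (-12) = 4.

4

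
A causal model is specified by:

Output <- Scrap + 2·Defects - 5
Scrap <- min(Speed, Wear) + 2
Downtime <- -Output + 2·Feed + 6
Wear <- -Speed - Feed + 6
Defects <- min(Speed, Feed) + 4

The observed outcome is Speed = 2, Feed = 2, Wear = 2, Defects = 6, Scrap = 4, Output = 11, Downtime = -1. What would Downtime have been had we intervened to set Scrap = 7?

Under do(Scrap=7), the mechanism Scrap <- min(Speed, Wear) + 2 is discarded; Scrap is fixed at 7.
Defects = min(Speed, Feed) + 4  [with Speed=2, Feed=2]  = 6
Output = Scrap + 2·Defects - 5  [with Scrap=7, Defects=6]  = 14
Downtime = -Output + 2·Feed + 6  [with Output=14, Feed=2]  = -4

-4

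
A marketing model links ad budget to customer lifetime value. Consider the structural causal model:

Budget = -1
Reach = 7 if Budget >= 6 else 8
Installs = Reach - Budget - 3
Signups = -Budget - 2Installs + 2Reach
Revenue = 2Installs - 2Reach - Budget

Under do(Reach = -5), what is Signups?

Under do(Reach=-5), the mechanism Reach = 7 if Budget >= 6 else 8 is discarded; Reach is fixed at -5.
Installs = Reach - Budget - 3  [with Reach=-5, Budget=-1]  = -7
Signups = -Budget - 2Installs + 2Reach  [with Budget=-1, Installs=-7, Reach=-5]  = 5

5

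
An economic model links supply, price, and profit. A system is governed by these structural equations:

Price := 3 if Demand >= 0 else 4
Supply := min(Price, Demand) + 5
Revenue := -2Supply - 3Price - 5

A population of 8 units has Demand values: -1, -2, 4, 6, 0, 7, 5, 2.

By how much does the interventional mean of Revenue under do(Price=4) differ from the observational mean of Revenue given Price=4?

-6.75

Every unit gets Price=4 under the intervention. Revenue values become -25, -23, -35, -35, -27, -35, -35, -31; E[Revenue|do(Price=4)] = -30.75.
E[Revenue|Price=4] averages over only the 2 units with Price=4 (Demand = -1, -2): Revenue = -25, -23, mean -24.
Difference = -30.75 − (-24) = -6.75.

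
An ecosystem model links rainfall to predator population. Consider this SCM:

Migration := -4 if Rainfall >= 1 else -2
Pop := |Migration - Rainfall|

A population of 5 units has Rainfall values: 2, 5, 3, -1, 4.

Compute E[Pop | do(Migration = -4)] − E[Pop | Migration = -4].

-0.9

The intervention sets Migration=-4 in all 5 units regardless of Rainfall. Recomputing Pop per unit gives 6, 9, 7, 3, 8; average 6.6.
Observing Migration=-4 restricts to units where Migration's equation naturally yields -4: Rainfall ∈ {2, 5, 3, 4}. In that subpopulation Pop = 6, 9, 7, 8, mean 7.5.
Difference = 6.6 − 7.5 = -0.9.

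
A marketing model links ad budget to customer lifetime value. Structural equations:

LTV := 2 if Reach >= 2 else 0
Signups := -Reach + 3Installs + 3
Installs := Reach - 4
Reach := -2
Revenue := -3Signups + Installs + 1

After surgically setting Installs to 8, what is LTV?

do(Installs=8) replaces the equation Installs := Reach - 4 with the constant Installs = 8.
Since LTV is not a descendant of the intervened variable, it is unaffected.
LTV = 2 if Reach >= 2 else 0  [with Reach=-2]  = 0

0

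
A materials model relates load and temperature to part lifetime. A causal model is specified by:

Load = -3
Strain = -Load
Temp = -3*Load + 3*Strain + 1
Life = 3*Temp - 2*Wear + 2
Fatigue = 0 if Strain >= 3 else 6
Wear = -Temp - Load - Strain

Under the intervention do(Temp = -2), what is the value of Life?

The intervention breaks the incoming arrows to Temp: Temp = -3*Load + 3*Strain + 1 no longer applies, and Temp = -2.
Strain = -Load  [with Load=-3]  = 3
Wear = -Temp - Load - Strain  [with Temp=-2, Load=-3, Strain=3]  = 2
Life = 3*Temp - 2*Wear + 2  [with Temp=-2, Wear=2]  = -8

-8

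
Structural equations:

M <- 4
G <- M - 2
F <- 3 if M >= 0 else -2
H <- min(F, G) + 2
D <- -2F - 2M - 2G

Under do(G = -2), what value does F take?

The intervention breaks the incoming arrows to G: G <- M - 2 no longer applies, and G = -2.
Since F is not a descendant of the intervened variable, it is unaffected.
F = 3 if M >= 0 else -2  [with M=4]  = 3

3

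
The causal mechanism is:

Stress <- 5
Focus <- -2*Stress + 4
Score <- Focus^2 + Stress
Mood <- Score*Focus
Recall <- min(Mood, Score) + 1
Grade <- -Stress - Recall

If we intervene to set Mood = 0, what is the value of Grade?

Under do(Mood=0), the mechanism Mood <- Score*Focus is discarded; Mood is fixed at 0.
Focus = -2*Stress + 4  [with Stress=5]  = -6
Score = Focus^2 + Stress  [with Focus=-6, Stress=5]  = 41
Recall = min(Mood, Score) + 1  [with Mood=0, Score=41]  = 1
Grade = -Stress - Recall  [with Stress=5, Recall=1]  = -6

-6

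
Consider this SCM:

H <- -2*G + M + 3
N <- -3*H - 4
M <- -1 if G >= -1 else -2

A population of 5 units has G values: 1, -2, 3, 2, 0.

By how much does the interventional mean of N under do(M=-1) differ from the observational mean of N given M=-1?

-4.2

The intervention sets M=-1 in all 5 units regardless of G. Recomputing N per unit gives -4, -22, 8, 2, -10; average -5.2.
E[N|M=-1] averages over only the 4 units with M=-1 (G = 1, 3, 2, 0): N = -4, 8, 2, -10, mean -1.
Difference = -5.2 − (-1) = -4.2.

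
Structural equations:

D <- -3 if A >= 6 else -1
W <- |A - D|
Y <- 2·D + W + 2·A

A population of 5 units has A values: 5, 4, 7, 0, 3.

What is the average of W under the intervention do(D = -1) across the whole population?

Every unit gets D=-1 under the intervention. W values become 6, 5, 8, 1, 4; E[W|do(D=-1)] = 4.8.

4.8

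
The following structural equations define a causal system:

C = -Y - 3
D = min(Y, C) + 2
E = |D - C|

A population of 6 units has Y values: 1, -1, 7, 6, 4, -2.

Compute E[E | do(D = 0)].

do(D=0) breaks D's dependence on Y. With D=0 fixed, E across the units is 4, 2, 10, 9, 7, 1, mean 5.5.

5.5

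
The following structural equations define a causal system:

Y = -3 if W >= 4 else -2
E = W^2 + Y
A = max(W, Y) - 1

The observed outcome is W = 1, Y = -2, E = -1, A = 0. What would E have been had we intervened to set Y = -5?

The intervention breaks the incoming arrows to Y: Y = -3 if W >= 4 else -2 no longer applies, and Y = -5.
E = W^2 + Y  [with W=1, Y=-5]  = -4

-4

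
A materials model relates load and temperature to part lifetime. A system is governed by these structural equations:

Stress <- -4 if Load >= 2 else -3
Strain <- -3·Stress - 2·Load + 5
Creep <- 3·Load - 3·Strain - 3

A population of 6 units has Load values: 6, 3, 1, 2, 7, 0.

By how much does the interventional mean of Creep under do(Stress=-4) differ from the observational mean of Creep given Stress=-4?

-12

Under do(Stress=-4), Stress's equation is replaced by Stress=-4 for every unit. Per-unit Creep: 0, -27, -45, -36, 9, -54. Mean = -25.5.
Conditioning on Stress=-4 selects the 4 unit(s) with Load ∈ {6, 3, 2, 7}. Their Creep values: 0, -27, -36, 9. Mean = -13.5.
Difference = -25.5 − (-13.5) = -12.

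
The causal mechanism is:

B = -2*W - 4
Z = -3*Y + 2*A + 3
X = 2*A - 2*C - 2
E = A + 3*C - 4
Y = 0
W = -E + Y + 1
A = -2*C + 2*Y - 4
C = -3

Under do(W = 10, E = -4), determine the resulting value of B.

-24

Under do(W = 10, E = -4), each intervened variable's structural equation is replaced by its fixed value.
B = -2*W - 4  [with W=10]  = -24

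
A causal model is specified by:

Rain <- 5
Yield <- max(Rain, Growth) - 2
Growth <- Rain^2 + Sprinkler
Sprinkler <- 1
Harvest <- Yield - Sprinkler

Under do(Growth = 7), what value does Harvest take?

do(Growth=7) replaces the equation Growth <- Rain^2 + Sprinkler with the constant Growth = 7.
Yield = max(Rain, Growth) - 2  [with Rain=5, Growth=7]  = 5
Harvest = Yield - Sprinkler  [with Yield=5, Sprinkler=1]  = 4

4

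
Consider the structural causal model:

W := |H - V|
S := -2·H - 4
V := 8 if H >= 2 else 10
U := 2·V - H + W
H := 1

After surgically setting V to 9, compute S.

-6

Under do(V=9), the mechanism V := 8 if H >= 2 else 10 is discarded; V is fixed at 9.
Since S is not a descendant of the intervened variable, it is unaffected.
S = -2·H - 4  [with H=1]  = -6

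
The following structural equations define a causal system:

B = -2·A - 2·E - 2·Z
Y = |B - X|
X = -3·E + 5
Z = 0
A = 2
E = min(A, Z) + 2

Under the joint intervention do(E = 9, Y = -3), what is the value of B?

-22

Setting E = 9, Y = -3 by intervention discards those variables' equations.
B = -2·A - 2·E - 2·Z  [with A=2, E=9, Z=0]  = -22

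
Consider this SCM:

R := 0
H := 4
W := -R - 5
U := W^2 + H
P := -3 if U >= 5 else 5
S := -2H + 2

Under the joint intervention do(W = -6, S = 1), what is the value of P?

The joint intervention fixes W = -6, S = 1, removing each variable's own equation.
U = W^2 + H  [with W=-6, H=4]  = 40
P = -3 if U >= 5 else 5  [with U=40]  = -3

-3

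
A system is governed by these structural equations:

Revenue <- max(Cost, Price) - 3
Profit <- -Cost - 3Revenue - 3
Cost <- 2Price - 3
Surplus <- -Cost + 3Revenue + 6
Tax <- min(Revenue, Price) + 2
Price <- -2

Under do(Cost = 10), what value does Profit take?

do(Cost=10) replaces the equation Cost <- 2Price - 3 with the constant Cost = 10.
Revenue = max(Cost, Price) - 3  [with Cost=10, Price=-2]  = 7
Profit = -Cost - 3Revenue - 3  [with Cost=10, Revenue=7]  = -34

-34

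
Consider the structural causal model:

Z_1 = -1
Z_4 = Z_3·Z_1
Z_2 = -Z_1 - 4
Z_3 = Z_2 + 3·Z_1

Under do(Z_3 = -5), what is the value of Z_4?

The intervention breaks the incoming arrows to Z_3: Z_3 = Z_2 + 3·Z_1 no longer applies, and Z_3 = -5.
Z_4 = Z_3·Z_1  [with Z_3=-5, Z_1=-1]  = 5

5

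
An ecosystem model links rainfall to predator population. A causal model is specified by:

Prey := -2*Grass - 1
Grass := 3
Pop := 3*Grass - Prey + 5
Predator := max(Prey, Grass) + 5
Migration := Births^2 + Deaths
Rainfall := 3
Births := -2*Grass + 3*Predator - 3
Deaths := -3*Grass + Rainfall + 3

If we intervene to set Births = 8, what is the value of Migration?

Under do(Births=8), the mechanism Births := -2*Grass + 3*Predator - 3 is discarded; Births is fixed at 8.
Deaths = -3*Grass + Rainfall + 3  [with Grass=3, Rainfall=3]  = -3
Migration = Births^2 + Deaths  [with Births=8, Deaths=-3]  = 61

61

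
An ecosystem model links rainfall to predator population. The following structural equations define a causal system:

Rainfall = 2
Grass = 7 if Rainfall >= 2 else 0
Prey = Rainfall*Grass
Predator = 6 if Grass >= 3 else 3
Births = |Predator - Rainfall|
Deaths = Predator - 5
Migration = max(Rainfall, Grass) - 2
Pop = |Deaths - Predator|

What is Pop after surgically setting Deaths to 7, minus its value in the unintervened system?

-4

Intervening sets Deaths = 7 and removes its equation (Deaths = Predator - 5).
Grass = 7 if Rainfall >= 2 else 0  [with Rainfall=2]  = 7
Predator = 6 if Grass >= 3 else 3  [with Grass=7]  = 6
Pop = |Deaths - Predator|  [with Deaths=7, Predator=6]  = 1
Without intervention: Grass = 7 if Rainfall >= 2 else 0  [with Rainfall=2]  = 7; Predator = 6 if Grass >= 3 else 3  [with Grass=7]  = 6; Deaths = Predator - 5  [with Predator=6]  = 1; Pop = |Deaths - Predator|  [with Deaths=1, Predator=6]  = 5.
Change = 1 − 5 = -4.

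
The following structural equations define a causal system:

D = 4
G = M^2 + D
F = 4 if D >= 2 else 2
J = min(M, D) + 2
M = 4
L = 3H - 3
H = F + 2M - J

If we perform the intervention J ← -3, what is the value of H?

do(J=-3) replaces the equation J = min(M, D) + 2 with the constant J = -3.
F = 4 if D >= 2 else 2  [with D=4]  = 4
H = F + 2M - J  [with F=4, M=4, J=-3]  = 15

15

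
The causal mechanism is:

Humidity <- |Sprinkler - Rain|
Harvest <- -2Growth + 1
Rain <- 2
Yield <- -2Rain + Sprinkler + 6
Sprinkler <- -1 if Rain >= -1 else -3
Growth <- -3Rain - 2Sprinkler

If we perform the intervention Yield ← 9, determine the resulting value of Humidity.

3

The intervention breaks the incoming arrows to Yield: Yield <- -2Rain + Sprinkler + 6 no longer applies, and Yield = 9.
Since Humidity is not a descendant of the intervened variable, it is unaffected.
Sprinkler = -1 if Rain >= -1 else -3  [with Rain=2]  = -1
Humidity = |Sprinkler - Rain|  [with Sprinkler=-1, Rain=2]  = 3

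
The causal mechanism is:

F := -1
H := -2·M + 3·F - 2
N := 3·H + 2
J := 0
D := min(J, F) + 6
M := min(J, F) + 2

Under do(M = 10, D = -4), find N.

The joint intervention fixes M = 10, D = -4, removing each variable's own equation.
H = -2·M + 3·F - 2  [with M=10, F=-1]  = -25
N = 3·H + 2  [with H=-25]  = -73

-73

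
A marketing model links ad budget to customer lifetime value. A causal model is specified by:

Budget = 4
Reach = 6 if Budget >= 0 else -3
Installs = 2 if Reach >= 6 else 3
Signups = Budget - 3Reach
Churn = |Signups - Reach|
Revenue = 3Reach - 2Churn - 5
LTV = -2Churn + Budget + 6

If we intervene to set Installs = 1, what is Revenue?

-27

The intervention breaks the incoming arrows to Installs: Installs = 2 if Reach >= 6 else 3 no longer applies, and Installs = 1.
No directed path runs from Installs to Revenue, so Revenue keeps its natural value.
Reach = 6 if Budget >= 0 else -3  [with Budget=4]  = 6
Signups = Budget - 3Reach  [with Budget=4, Reach=6]  = -14
Churn = |Signups - Reach|  [with Signups=-14, Reach=6]  = 20
Revenue = 3Reach - 2Churn - 5  [with Reach=6, Churn=20]  = -27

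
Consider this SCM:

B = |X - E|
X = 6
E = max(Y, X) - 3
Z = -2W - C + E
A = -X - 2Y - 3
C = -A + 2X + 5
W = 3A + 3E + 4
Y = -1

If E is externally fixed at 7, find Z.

-25

The intervention breaks the incoming arrows to E: E = max(Y, X) - 3 no longer applies, and E = 7.
A = -X - 2Y - 3  [with X=6, Y=-1]  = -7
C = -A + 2X + 5  [with A=-7, X=6]  = 24
W = 3A + 3E + 4  [with A=-7, E=7]  = 4
Z = -2W - C + E  [with W=4, C=24, E=7]  = -25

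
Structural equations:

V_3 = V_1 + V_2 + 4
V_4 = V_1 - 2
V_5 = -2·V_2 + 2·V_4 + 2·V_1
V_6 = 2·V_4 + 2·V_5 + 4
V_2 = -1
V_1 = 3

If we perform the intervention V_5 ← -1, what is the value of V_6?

4

The intervention breaks the incoming arrows to V_5: V_5 = -2·V_2 + 2·V_4 + 2·V_1 no longer applies, and V_5 = -1.
V_4 = V_1 - 2  [with V_1=3]  = 1
V_6 = 2·V_4 + 2·V_5 + 4  [with V_4=1, V_5=-1]  = 4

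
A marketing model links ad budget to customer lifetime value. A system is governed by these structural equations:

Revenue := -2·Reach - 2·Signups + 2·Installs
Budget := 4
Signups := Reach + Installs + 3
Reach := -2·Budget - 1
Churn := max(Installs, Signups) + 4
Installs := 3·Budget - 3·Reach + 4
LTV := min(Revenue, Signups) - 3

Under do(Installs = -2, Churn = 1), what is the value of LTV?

Under do(Installs = -2, Churn = 1), each intervened variable's structural equation is replaced by its fixed value.
Reach = -2·Budget - 1  [with Budget=4]  = -9
Signups = Reach + Installs + 3  [with Reach=-9, Installs=-2]  = -8
Revenue = -2·Reach - 2·Signups + 2·Installs  [with Reach=-9, Signups=-8, Installs=-2]  = 30
LTV = min(Revenue, Signups) - 3  [with Revenue=30, Signups=-8]  = -11

-11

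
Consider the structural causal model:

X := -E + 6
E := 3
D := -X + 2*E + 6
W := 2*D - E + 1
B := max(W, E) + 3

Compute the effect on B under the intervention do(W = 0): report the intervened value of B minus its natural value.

Intervening sets W = 0 and removes its equation (W := 2*D - E + 1).
B = max(W, E) + 3  [with W=0, E=3]  = 6
Without intervention: X = -E + 6  [with E=3]  = 3; D = -X + 2*E + 6  [with X=3, E=3]  = 9; W = 2*D - E + 1  [with D=9, E=3]  = 16; B = max(W, E) + 3  [with W=16, E=3]  = 19.
Change = 6 − 19 = -13.

-13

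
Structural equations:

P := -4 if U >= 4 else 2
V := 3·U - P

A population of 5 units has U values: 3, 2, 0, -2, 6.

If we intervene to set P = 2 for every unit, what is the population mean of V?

3.4

do(P=2) breaks P's dependence on U. With P=2 fixed, V across the units is 7, 4, -2, -8, 16, mean 3.4.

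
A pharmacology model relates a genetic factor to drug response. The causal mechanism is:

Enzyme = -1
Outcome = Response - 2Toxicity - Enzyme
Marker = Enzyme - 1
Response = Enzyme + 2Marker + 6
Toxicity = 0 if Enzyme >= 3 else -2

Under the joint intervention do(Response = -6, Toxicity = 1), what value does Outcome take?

Setting Response = -6, Toxicity = 1 by intervention discards those variables' equations.
Outcome = Response - 2Toxicity - Enzyme  [with Response=-6, Toxicity=1, Enzyme=-1]  = -7

-7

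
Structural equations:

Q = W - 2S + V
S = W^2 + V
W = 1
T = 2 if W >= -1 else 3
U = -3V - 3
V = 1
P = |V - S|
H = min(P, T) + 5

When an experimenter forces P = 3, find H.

7

Under do(P=3), the mechanism P = |V - S| is discarded; P is fixed at 3.
T = 2 if W >= -1 else 3  [with W=1]  = 2
H = min(P, T) + 5  [with P=3, T=2]  = 7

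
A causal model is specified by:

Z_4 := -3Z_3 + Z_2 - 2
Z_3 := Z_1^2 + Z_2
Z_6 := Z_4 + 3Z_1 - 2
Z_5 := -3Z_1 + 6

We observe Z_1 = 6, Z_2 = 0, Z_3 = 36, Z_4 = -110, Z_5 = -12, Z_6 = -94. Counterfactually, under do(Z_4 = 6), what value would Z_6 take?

22

Under do(Z_4=6), the mechanism Z_4 := -3Z_3 + Z_2 - 2 is discarded; Z_4 is fixed at 6.
Z_6 = Z_4 + 3Z_1 - 2  [with Z_4=6, Z_1=6]  = 22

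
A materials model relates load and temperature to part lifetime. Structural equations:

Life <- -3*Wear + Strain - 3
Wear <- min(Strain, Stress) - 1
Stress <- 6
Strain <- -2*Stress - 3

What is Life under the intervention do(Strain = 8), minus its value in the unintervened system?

-40

Under do(Strain=8), the mechanism Strain <- -2*Stress - 3 is discarded; Strain is fixed at 8.
Wear = min(Strain, Stress) - 1  [with Strain=8, Stress=6]  = 5
Life = -3*Wear + Strain - 3  [with Wear=5, Strain=8]  = -10
Without intervention: Strain = -2*Stress - 3  [with Stress=6]  = -15; Wear = min(Strain, Stress) - 1  [with Strain=-15, Stress=6]  = -16; Life = -3*Wear + Strain - 3  [with Wear=-16, Strain=-15]  = 30.
Change = -10 − 30 = -40.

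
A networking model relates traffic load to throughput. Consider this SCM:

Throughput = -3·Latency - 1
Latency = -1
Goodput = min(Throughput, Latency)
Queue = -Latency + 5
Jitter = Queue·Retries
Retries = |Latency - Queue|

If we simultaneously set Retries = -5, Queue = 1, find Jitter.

-5

The joint intervention fixes Retries = -5, Queue = 1, removing each variable's own equation.
Jitter = Queue·Retries  [with Queue=1, Retries=-5]  = -5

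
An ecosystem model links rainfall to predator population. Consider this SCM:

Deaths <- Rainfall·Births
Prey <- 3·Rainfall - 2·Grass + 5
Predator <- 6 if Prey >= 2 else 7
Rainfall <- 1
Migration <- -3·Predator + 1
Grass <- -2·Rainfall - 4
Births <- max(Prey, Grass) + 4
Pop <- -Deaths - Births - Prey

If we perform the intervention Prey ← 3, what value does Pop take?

-17

The intervention breaks the incoming arrows to Prey: Prey <- 3·Rainfall - 2·Grass + 5 no longer applies, and Prey = 3.
Grass = -2·Rainfall - 4  [with Rainfall=1]  = -6
Births = max(Prey, Grass) + 4  [with Prey=3, Grass=-6]  = 7
Deaths = Rainfall·Births  [with Rainfall=1, Births=7]  = 7
Pop = -Deaths - Births - Prey  [with Deaths=7, Births=7, Prey=3]  = -17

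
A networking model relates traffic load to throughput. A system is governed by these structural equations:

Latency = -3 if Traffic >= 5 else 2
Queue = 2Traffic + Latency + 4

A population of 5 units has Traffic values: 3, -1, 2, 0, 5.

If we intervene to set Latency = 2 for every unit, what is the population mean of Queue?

Every unit gets Latency=2 under the intervention. Queue values become 12, 4, 10, 6, 16; E[Queue|do(Latency=2)] = 9.6.

9.6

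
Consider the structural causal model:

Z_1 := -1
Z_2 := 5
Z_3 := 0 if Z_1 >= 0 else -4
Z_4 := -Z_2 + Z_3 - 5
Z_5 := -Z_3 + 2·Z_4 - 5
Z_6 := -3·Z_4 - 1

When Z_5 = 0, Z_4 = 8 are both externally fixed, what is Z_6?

-25

Setting Z_5 = 0, Z_4 = 8 by intervention discards those variables' equations.
Z_6 = -3·Z_4 - 1  [with Z_4=8]  = -25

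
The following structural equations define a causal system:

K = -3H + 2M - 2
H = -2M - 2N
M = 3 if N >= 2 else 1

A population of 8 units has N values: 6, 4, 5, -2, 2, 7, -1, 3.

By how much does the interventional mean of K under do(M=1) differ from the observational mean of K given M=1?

27

Under do(M=1), M's equation is replaced by M=1 for every unit. Per-unit K: 42, 30, 36, -6, 18, 48, 0, 24. Mean = 24.
Conditioning on M=1 selects the 2 unit(s) with N ∈ {-2, -1}. Their K values: -6, 0. Mean = -3.
Difference = 24 − (-3) = 27.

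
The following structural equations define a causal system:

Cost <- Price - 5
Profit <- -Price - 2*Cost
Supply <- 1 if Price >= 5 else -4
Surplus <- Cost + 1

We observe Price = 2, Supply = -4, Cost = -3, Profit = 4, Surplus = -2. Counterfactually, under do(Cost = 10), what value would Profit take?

The intervention breaks the incoming arrows to Cost: Cost <- Price - 5 no longer applies, and Cost = 10.
Profit = -Price - 2*Cost  [with Price=2, Cost=10]  = -22

-22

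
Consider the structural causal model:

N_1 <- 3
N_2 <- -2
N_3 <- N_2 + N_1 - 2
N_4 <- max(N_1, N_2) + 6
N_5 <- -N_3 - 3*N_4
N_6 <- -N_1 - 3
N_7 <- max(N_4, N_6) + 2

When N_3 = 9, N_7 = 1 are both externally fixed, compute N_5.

Setting N_3 = 9, N_7 = 1 by intervention discards those variables' equations.
N_4 = max(N_1, N_2) + 6  [with N_1=3, N_2=-2]  = 9
N_5 = -N_3 - 3*N_4  [with N_3=9, N_4=9]  = -36

-36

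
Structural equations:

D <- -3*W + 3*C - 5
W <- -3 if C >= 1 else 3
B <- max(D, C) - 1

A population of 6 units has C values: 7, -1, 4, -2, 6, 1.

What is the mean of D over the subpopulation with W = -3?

17.5

E[D|W=-3] averages over only the 4 units with W=-3 (C = 7, 4, 6, 1): D = 25, 16, 22, 7, mean 17.5.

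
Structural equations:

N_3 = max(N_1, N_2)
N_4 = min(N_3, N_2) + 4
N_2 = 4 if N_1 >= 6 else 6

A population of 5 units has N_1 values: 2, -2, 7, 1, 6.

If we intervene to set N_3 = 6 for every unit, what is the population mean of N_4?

Every unit gets N_3=6 under the intervention. N_4 values become 10, 10, 8, 10, 8; E[N_4|do(N_3=6)] = 9.2.

9.2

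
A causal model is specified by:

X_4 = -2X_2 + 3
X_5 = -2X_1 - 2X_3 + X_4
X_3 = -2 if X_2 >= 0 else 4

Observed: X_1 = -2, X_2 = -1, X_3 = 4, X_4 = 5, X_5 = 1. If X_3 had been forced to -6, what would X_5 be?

do(X_3=-6) replaces the equation X_3 = -2 if X_2 >= 0 else 4 with the constant X_3 = -6.
X_4 = -2X_2 + 3  [with X_2=-1]  = 5
X_5 = -2X_1 - 2X_3 + X_4  [with X_1=-2, X_3=-6, X_4=5]  = 21

21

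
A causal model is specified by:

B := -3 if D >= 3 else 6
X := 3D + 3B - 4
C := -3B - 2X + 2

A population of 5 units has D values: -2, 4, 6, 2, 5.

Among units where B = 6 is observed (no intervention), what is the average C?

E[C|B=6] averages over only the 2 units with B=6 (D = -2, 2): C = -32, -56, mean -44.

-44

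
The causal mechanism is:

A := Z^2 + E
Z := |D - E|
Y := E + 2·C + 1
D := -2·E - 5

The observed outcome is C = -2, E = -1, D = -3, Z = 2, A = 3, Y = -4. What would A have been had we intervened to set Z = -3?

8

Intervening sets Z = -3 and removes its equation (Z := |D - E|).
A = Z^2 + E  [with Z=-3, E=-1]  = 8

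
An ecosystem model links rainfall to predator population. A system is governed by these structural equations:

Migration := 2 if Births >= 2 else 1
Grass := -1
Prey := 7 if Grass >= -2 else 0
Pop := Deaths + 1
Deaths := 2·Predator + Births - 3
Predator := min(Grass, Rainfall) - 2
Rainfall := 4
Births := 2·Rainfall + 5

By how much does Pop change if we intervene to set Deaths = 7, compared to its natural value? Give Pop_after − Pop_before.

Intervening sets Deaths = 7 and removes its equation (Deaths := 2·Predator + Births - 3).
Pop = Deaths + 1  [with Deaths=7]  = 8
Without intervention: Predator = min(Grass, Rainfall) - 2  [with Grass=-1, Rainfall=4]  = -3; Births = 2·Rainfall + 5  [with Rainfall=4]  = 13; Deaths = 2·Predator + Births - 3  [with Predator=-3, Births=13]  = 4; Pop = Deaths + 1  [with Deaths=4]  = 5.
Change = 8 − 5 = 3.

3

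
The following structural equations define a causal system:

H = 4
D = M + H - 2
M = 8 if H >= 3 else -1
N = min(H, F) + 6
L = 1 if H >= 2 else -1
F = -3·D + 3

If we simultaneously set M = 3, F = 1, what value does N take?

7

Setting M = 3, F = 1 by intervention discards those variables' equations.
N = min(H, F) + 6  [with H=4, F=1]  = 7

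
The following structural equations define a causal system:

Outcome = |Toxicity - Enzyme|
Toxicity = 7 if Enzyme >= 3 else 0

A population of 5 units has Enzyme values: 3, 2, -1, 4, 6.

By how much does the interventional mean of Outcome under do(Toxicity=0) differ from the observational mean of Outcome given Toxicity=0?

Every unit gets Toxicity=0 under the intervention. Outcome values become 3, 2, 1, 4, 6; E[Outcome|do(Toxicity=0)] = 3.2.
Conditioning on Toxicity=0 selects the 2 unit(s) with Enzyme ∈ {2, -1}. Their Outcome values: 2, 1. Mean = 1.5.
Difference = 3.2 − 1.5 = 1.7.

1.7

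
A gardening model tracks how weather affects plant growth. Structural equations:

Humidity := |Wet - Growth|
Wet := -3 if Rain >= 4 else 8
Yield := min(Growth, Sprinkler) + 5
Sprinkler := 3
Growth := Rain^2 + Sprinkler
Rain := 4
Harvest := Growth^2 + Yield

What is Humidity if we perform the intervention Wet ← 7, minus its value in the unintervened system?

do(Wet=7) replaces the equation Wet := -3 if Rain >= 4 else 8 with the constant Wet = 7.
Growth = Rain^2 + Sprinkler  [with Rain=4, Sprinkler=3]  = 19
Humidity = |Wet - Growth|  [with Wet=7, Growth=19]  = 12
Without intervention: Wet = -3 if Rain >= 4 else 8  [with Rain=4]  = -3; Growth = Rain^2 + Sprinkler  [with Rain=4, Sprinkler=3]  = 19; Humidity = |Wet - Growth|  [with Wet=-3, Growth=19]  = 22.
Change = 12 − 22 = -10.

-10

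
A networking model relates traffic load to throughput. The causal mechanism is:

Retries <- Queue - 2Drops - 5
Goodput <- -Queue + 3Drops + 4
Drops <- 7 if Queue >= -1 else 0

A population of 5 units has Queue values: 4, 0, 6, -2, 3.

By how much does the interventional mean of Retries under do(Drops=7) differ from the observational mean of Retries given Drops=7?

-1.05

The intervention sets Drops=7 in all 5 units regardless of Queue. Recomputing Retries per unit gives -15, -19, -13, -21, -16; average -16.8.
E[Retries|Drops=7] averages over only the 4 units with Drops=7 (Queue = 4, 0, 6, 3): Retries = -15, -19, -13, -16, mean -15.75.
Difference = -16.8 − (-15.75) = -1.05.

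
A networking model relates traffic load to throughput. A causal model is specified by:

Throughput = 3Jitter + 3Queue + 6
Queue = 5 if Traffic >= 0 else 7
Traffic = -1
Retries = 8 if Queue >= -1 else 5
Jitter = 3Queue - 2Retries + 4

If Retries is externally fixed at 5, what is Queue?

Under do(Retries=5), the mechanism Retries = 8 if Queue >= -1 else 5 is discarded; Retries is fixed at 5.
Since Queue is not a descendant of the intervened variable, it is unaffected.
Queue = 5 if Traffic >= 0 else 7  [with Traffic=-1]  = 7

7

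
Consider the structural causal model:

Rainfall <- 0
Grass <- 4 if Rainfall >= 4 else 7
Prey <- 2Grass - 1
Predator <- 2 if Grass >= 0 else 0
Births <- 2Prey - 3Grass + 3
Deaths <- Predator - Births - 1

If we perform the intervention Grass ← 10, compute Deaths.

Under do(Grass=10), the mechanism Grass <- 4 if Rainfall >= 4 else 7 is discarded; Grass is fixed at 10.
Prey = 2Grass - 1  [with Grass=10]  = 19
Predator = 2 if Grass >= 0 else 0  [with Grass=10]  = 2
Births = 2Prey - 3Grass + 3  [with Prey=19, Grass=10]  = 11
Deaths = Predator - Births - 1  [with Predator=2, Births=11]  = -10

-10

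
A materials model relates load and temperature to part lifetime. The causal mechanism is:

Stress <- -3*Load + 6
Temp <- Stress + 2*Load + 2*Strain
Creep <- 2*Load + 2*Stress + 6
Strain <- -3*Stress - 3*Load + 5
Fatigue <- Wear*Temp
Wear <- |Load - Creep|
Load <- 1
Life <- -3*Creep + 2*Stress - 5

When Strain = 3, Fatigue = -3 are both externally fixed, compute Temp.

The joint intervention fixes Strain = 3, Fatigue = -3, removing each variable's own equation.
Stress = -3*Load + 6  [with Load=1]  = 3
Temp = Stress + 2*Load + 2*Strain  [with Stress=3, Load=1, Strain=3]  = 11

11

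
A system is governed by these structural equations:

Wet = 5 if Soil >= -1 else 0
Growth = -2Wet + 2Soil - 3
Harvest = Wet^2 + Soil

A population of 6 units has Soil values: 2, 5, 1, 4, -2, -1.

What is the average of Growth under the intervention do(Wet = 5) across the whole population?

Every unit gets Wet=5 under the intervention. Growth values become -9, -3, -11, -5, -17, -15; E[Growth|do(Wet=5)] = -10.

-10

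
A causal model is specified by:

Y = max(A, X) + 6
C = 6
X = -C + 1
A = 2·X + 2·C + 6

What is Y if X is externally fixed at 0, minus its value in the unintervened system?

10

Under do(X=0), the mechanism X = -C + 1 is discarded; X is fixed at 0.
A = 2·X + 2·C + 6  [with X=0, C=6]  = 18
Y = max(A, X) + 6  [with A=18, X=0]  = 24
Without intervention: X = -C + 1  [with C=6]  = -5; A = 2·X + 2·C + 6  [with X=-5, C=6]  = 8; Y = max(A, X) + 6  [with A=8, X=-5]  = 14.
Change = 24 − 14 = 10.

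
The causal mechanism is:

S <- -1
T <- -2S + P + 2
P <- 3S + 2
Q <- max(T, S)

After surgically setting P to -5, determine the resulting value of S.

-1

Under do(P=-5), the mechanism P <- 3S + 2 is discarded; P is fixed at -5.
S is not downstream of the intervention, so its value is determined by the original equations.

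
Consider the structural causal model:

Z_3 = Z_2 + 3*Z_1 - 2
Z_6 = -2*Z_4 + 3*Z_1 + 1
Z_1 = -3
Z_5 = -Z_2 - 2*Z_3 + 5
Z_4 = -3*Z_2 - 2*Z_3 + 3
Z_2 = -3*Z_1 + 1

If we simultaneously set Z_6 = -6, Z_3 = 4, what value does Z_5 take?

Under do(Z_6 = -6, Z_3 = 4), each intervened variable's structural equation is replaced by its fixed value.
Z_2 = -3*Z_1 + 1  [with Z_1=-3]  = 10
Z_5 = -Z_2 - 2*Z_3 + 5  [with Z_2=10, Z_3=4]  = -13

-13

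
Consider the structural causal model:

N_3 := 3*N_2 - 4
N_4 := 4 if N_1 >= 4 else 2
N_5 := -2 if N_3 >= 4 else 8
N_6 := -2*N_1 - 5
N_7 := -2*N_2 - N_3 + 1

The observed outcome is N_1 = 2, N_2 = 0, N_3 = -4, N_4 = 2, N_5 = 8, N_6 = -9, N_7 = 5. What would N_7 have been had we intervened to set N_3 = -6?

7

The intervention breaks the incoming arrows to N_3: N_3 := 3*N_2 - 4 no longer applies, and N_3 = -6.
N_7 = -2*N_2 - N_3 + 1  [with N_2=0, N_3=-6]  = 7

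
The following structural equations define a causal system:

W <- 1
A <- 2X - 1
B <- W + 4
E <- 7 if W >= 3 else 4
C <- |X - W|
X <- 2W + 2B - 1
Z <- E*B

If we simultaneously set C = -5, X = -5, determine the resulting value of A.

-11

The joint intervention fixes C = -5, X = -5, removing each variable's own equation.
A = 2X - 1  [with X=-5]  = -11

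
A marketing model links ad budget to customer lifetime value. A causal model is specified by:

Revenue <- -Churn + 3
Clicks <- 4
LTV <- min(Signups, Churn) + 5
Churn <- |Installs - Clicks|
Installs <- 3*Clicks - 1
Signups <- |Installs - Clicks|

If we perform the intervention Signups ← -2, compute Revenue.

-4

do(Signups=-2) replaces the equation Signups <- |Installs - Clicks| with the constant Signups = -2.
Revenue is not downstream of the intervention, so its value is determined by the original equations.
Installs = 3*Clicks - 1  [with Clicks=4]  = 11
Churn = |Installs - Clicks|  [with Installs=11, Clicks=4]  = 7
Revenue = -Churn + 3  [with Churn=7]  = -4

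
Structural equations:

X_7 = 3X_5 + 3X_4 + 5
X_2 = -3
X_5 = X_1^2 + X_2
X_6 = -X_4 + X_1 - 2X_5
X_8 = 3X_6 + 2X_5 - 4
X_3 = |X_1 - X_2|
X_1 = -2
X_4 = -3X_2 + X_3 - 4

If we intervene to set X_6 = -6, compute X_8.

Intervening sets X_6 = -6 and removes its equation (X_6 = -X_4 + X_1 - 2X_5).
X_5 = X_1^2 + X_2  [with X_1=-2, X_2=-3]  = 1
X_8 = 3X_6 + 2X_5 - 4  [with X_6=-6, X_5=1]  = -20

-20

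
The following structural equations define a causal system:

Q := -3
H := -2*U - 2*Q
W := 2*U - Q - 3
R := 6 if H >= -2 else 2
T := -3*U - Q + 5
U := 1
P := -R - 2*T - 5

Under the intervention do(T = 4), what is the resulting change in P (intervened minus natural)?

2

Under do(T=4), the mechanism T := -3*U - Q + 5 is discarded; T is fixed at 4.
H = -2*U - 2*Q  [with U=1, Q=-3]  = 4
R = 6 if H >= -2 else 2  [with H=4]  = 6
P = -R - 2*T - 5  [with R=6, T=4]  = -19
Without intervention: H = -2*U - 2*Q  [with U=1, Q=-3]  = 4; T = -3*U - Q + 5  [with U=1, Q=-3]  = 5; R = 6 if H >= -2 else 2  [with H=4]  = 6; P = -R - 2*T - 5  [with R=6, T=5]  = -21.
Change = -19 − (-21) = 2.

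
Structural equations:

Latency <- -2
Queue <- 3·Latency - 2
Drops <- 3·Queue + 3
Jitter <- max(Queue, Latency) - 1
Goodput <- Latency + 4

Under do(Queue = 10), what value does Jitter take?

Under do(Queue=10), the mechanism Queue <- 3·Latency - 2 is discarded; Queue is fixed at 10.
Jitter = max(Queue, Latency) - 1  [with Queue=10, Latency=-2]  = 9

9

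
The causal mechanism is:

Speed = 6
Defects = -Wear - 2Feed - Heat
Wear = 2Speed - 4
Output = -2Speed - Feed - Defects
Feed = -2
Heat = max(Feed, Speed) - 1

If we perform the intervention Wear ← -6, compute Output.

-15

Under do(Wear=-6), the mechanism Wear = 2Speed - 4 is discarded; Wear is fixed at -6.
Heat = max(Feed, Speed) - 1  [with Feed=-2, Speed=6]  = 5
Defects = -Wear - 2Feed - Heat  [with Wear=-6, Feed=-2, Heat=5]  = 5
Output = -2Speed - Feed - Defects  [with Speed=6, Feed=-2, Defects=5]  = -15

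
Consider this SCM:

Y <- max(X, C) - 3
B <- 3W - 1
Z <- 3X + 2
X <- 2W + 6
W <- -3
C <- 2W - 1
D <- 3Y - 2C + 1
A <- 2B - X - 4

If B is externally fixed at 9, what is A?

14

The intervention breaks the incoming arrows to B: B <- 3W - 1 no longer applies, and B = 9.
X = 2W + 6  [with W=-3]  = 0
A = 2B - X - 4  [with B=9, X=0]  = 14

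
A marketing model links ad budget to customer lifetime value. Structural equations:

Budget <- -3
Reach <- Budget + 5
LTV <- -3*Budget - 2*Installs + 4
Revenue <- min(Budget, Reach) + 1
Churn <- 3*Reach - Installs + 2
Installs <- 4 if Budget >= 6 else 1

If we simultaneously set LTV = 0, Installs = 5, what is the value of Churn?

3

Under do(LTV = 0, Installs = 5), each intervened variable's structural equation is replaced by its fixed value.
Reach = Budget + 5  [with Budget=-3]  = 2
Churn = 3*Reach - Installs + 2  [with Reach=2, Installs=5]  = 3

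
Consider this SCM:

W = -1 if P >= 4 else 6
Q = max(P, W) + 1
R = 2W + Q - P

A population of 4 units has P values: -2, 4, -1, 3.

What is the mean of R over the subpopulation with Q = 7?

19

Observing Q=7 restricts to units where Q's equation naturally yields 7: P ∈ {-2, -1, 3}. In that subpopulation R = 21, 20, 16, mean 19.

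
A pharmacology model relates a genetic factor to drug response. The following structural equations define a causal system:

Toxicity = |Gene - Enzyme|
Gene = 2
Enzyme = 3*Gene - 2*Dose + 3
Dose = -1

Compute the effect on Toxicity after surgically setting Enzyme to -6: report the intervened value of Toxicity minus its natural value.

The intervention breaks the incoming arrows to Enzyme: Enzyme = 3*Gene - 2*Dose + 3 no longer applies, and Enzyme = -6.
Toxicity = |Gene - Enzyme|  [with Gene=2, Enzyme=-6]  = 8
Without intervention: Enzyme = 3*Gene - 2*Dose + 3  [with Gene=2, Dose=-1]  = 11; Toxicity = |Gene - Enzyme|  [with Gene=2, Enzyme=11]  = 9.
Change = 8 − 9 = -1.

-1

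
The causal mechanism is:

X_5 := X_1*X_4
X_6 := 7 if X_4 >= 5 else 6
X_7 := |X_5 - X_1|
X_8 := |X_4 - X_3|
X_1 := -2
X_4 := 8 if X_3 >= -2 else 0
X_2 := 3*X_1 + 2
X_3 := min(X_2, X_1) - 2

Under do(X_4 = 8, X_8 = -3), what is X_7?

14

Setting X_4 = 8, X_8 = -3 by intervention discards those variables' equations.
X_5 = X_1*X_4  [with X_1=-2, X_4=8]  = -16
X_7 = |X_5 - X_1|  [with X_5=-16, X_1=-2]  = 14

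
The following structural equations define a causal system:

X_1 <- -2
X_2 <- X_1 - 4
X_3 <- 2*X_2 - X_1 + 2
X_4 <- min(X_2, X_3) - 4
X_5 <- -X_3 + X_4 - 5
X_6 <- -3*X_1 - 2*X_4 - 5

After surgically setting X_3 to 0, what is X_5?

do(X_3=0) replaces the equation X_3 <- 2*X_2 - X_1 + 2 with the constant X_3 = 0.
X_2 = X_1 - 4  [with X_1=-2]  = -6
X_4 = min(X_2, X_3) - 4  [with X_2=-6, X_3=0]  = -10
X_5 = -X_3 + X_4 - 5  [with X_3=0, X_4=-10]  = -15

-15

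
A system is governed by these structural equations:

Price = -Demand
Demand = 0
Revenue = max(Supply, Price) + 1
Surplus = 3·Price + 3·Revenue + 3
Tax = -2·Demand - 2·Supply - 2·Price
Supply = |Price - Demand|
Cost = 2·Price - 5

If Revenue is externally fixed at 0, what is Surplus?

3

Under do(Revenue=0), the mechanism Revenue = max(Supply, Price) + 1 is discarded; Revenue is fixed at 0.
Price = -Demand  [with Demand=0]  = 0
Surplus = 3·Price + 3·Revenue + 3  [with Price=0, Revenue=0]  = 3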